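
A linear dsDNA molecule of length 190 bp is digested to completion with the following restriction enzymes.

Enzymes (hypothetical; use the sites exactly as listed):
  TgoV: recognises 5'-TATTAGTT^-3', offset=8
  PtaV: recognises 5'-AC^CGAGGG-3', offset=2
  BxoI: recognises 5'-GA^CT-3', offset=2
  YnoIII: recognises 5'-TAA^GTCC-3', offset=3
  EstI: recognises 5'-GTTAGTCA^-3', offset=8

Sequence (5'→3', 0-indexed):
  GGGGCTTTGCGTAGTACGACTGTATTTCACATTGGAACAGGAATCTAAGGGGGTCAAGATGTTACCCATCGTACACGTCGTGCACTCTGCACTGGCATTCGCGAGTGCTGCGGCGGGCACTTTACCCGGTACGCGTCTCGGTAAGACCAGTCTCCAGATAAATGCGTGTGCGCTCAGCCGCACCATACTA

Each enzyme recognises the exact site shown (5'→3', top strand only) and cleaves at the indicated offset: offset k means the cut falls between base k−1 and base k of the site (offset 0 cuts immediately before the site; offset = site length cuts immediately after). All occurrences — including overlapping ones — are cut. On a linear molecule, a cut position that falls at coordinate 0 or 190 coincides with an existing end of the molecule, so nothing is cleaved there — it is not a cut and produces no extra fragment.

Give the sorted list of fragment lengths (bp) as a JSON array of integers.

Site scan:
  TgoV (TATTAGTT, off=8): no sites
  PtaV (ACCGAGGG, off=2): no sites
  BxoI GACT/2: at [17] ⇒ [19]
  YnoIII (TAAGTCC, off=3): no sites
  EstI (GTTAGTCA, off=8): no sites

All cut coordinates (distinct, sorted): [19]

Fragments:
  [0,19): 19 bp
  [19,190): 171 bp

[19,171]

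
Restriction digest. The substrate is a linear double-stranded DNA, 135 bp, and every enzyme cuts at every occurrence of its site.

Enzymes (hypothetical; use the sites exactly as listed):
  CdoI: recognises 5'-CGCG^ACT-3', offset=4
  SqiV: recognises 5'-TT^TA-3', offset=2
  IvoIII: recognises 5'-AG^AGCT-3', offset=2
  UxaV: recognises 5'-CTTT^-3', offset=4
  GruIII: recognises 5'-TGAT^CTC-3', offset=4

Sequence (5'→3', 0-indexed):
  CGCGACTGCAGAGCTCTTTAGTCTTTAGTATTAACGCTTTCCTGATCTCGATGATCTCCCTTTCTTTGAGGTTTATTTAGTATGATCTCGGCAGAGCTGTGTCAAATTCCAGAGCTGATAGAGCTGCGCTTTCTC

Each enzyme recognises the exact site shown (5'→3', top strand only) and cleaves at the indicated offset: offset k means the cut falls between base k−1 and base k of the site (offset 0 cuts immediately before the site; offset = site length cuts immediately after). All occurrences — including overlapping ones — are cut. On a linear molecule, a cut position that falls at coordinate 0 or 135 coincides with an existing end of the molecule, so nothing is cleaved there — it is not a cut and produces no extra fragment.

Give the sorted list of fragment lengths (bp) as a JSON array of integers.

Site scan:
  CdoI CGCGACT/4: at [0] ⇒ [4]
  SqiV TTTA/2: at [16, 23, 71, 75] ⇒ [18, 25, 73, 77]
  IvoIII AGAGCT/2: at [9, 92, 110, 119] ⇒ [11, 94, 112, 121]
  UxaV CTTT/4: at [15, 22, 36, 59, 63, 128] ⇒ [19, 26, 40, 63, 67, 132]
  GruIII TGATCTC/4: at [42, 51, 82] ⇒ [46, 55, 86]

All cut coordinates (distinct, sorted): [4, 11, 18, 19, 25, 26, 40, 46, 55, 63, 67, 73, 77, 86, 94, 112, 121, 132]

Fragments:
  [0,4): 4 bp
  [4,11): 7 bp
  [11,18): 7 bp
  [18,19): 1 bp
  [19,25): 6 bp
  [25,26): 1 bp
  [26,40): 14 bp
  [40,46): 6 bp
  [46,55): 9 bp
  [55,63): 8 bp
  [63,67): 4 bp
  [67,73): 6 bp
  [73,77): 4 bp
  [77,86): 9 bp
  [86,94): 8 bp
  [94,112): 18 bp
  [112,121): 9 bp
  [121,132): 11 bp
  [132,135): 3 bp

[1,1,3,4,4,4,6,6,6,7,7,8,8,9,9,9,11,14,18]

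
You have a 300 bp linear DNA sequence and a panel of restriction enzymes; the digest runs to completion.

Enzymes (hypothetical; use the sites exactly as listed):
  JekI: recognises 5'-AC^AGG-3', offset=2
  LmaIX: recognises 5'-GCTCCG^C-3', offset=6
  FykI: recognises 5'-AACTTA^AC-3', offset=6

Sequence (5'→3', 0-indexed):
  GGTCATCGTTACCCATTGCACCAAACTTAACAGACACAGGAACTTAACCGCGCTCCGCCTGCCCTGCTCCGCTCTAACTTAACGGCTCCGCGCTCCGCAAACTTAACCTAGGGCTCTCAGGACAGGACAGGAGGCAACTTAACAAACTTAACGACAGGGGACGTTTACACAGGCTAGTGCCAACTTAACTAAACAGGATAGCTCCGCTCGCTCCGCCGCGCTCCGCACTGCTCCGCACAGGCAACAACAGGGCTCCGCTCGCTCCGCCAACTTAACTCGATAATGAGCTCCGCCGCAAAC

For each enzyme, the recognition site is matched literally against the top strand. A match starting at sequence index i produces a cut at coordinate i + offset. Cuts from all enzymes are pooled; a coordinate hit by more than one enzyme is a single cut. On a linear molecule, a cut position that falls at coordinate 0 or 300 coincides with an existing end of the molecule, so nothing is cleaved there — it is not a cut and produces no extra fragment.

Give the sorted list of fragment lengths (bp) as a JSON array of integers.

Site scan:
  JekI ACAGG/2: at [35, 121, 126, 153, 168, 192, 236, 246] ⇒ [37, 123, 128, 155, 170, 194, 238, 248]
  LmaIX GCTCCGC/6: at [51, 65, 84, 91, 200, 209, 219, 229, 251, 260, 286] ⇒ [57, 71, 90, 97, 206, 215, 225, 235, 257, 266, 292]
  FykI AACTTAAC/6: at [23, 40, 75, 99, 135, 144, 181, 268] ⇒ [29, 46, 81, 105, 141, 150, 187, 274]

Pooled cuts: [29, 37, 46, 57, 71, 81, 90, 97, 105, 123, 128, 141, 150, 155, 170, 187, 194, 206, 215, 225, 235, 238, 248, 257, 266, 274, 292]

Fragments:
  [0,29): 29 bp
  [29,37): 8 bp
  [37,46): 9 bp
  [46,57): 11 bp
  [57,71): 14 bp
  [71,81): 10 bp
  [81,90): 9 bp
  [90,97): 7 bp
  [97,105): 8 bp
  [105,123): 18 bp
  [123,128): 5 bp
  [128,141): 13 bp
  [141,150): 9 bp
  [150,155): 5 bp
  [155,170): 15 bp
  [170,187): 17 bp
  [187,194): 7 bp
  [194,206): 12 bp
  [206,215): 9 bp
  [215,225): 10 bp
  [225,235): 10 bp
  [235,238): 3 bp
  [238,248): 10 bp
  [248,257): 9 bp
  [257,266): 9 bp
  [266,274): 8 bp
  [274,292): 18 bp
  [292,300): 8 bp

[3,5,5,7,7,8,8,8,8,9,9,9,9,9,9,10,10,10,10,11,12,13,14,15,17,18,18,29]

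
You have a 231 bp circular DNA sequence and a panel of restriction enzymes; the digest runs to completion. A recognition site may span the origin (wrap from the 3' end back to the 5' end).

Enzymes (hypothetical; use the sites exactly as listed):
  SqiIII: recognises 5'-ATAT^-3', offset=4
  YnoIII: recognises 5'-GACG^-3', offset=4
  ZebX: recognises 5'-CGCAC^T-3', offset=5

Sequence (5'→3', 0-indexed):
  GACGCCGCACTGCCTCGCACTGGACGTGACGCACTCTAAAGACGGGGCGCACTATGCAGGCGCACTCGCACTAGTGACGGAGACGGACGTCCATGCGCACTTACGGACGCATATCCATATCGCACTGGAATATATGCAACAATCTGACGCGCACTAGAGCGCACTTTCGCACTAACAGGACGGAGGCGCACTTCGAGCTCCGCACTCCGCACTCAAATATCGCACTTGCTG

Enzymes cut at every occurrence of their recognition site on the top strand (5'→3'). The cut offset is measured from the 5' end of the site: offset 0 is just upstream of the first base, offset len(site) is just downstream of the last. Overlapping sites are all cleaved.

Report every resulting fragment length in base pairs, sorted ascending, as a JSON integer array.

Per-enzyme occurrences:
  SqiIII (ATAT, off=4): starts [110, 116, 129, 131, 216] → cuts [114, 120, 133, 135, 220]
  YnoIII (GACG, off=4): starts [0, 22, 27, 40, 75, 81, 85, 105, 145, 178] → cuts [4, 26, 31, 44, 79, 85, 89, 109, 149, 182]
  ZebX (CGCACT, off=5): starts [5, 15, 29, 47, 60, 66, 95, 120, 149, 159, 167, 186, 200, 207, 220] → cuts [10, 20, 34, 52, 65, 71, 100, 125, 154, 164, 172, 191, 205, 212, 225]

All cut coordinates (distinct, sorted): [4, 10, 20, 26, 31, 34, 44, 52, 65, 71, 79, 85, 89, 100, 109, 114, 120, 125, 133, 135, 149, 154, 164, 172, 182, 191, 205, 212, 220, 225]

Fragments:
  4→10: 6 bp
  10→20: 10 bp
  20→26: 6 bp
  26→31: 5 bp
  31→34: 3 bp
  34→44: 10 bp
  44→52: 8 bp
  52→65: 13 bp
  65→71: 6 bp
  71→79: 8 bp
  79→85: 6 bp
  85→89: 4 bp
  89→100: 11 bp
  100→109: 9 bp
  109→114: 5 bp
  114→120: 6 bp
  120→125: 5 bp
  125→133: 8 bp
  133→135: 2 bp
  135→149: 14 bp
  149→154: 5 bp
  154→164: 10 bp
  164→172: 8 bp
  172→182: 10 bp
  182→191: 9 bp
  191→205: 14 bp
  205→212: 7 bp
  212→220: 8 bp
  220→225: 5 bp
  225→4 (wrap): 231-225+4 = 10 bp

[2,3,4,5,5,5,5,5,6,6,6,6,6,7,8,8,8,8,8,9,9,10,10,10,10,10,11,13,14,14]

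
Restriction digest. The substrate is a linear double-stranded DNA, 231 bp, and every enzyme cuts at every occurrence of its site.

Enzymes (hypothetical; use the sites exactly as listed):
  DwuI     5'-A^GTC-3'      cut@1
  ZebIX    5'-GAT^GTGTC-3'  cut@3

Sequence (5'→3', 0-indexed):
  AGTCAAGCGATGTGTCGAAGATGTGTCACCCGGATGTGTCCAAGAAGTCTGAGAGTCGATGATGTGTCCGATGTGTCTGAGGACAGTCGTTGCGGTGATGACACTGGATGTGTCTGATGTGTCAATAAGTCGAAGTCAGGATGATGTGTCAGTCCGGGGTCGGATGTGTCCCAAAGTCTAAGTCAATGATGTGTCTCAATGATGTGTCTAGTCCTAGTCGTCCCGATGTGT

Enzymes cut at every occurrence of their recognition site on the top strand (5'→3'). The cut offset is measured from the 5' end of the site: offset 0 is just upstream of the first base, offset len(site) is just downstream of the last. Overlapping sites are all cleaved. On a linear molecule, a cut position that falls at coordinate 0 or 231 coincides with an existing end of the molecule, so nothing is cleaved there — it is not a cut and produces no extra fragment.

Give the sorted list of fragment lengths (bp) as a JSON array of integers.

[1,6,6,6,6,7,8,9,9,9,9,10,10,10,11,11,11,13,13,13,14,15,24]

Scan for sites:
  DwuI (AGTC, off=1): starts [0, 45, 53, 84, 127, 133, 150, 174, 180, 209, 215] → cuts [1, 46, 54, 85, 128, 134, 151, 175, 181, 210, 216]
  ZebIX (GATGTGTC, off=3): starts [8, 19, 32, 60, 69, 106, 115, 142, 162, 187, 200] → cuts [11, 22, 35, 63, 72, 109, 118, 145, 165, 190, 203]

All cut coordinates (distinct, sorted): [1, 11, 22, 35, 46, 54, 63, 72, 85, 109, 118, 128, 134, 145, 151, 165, 175, 181, 190, 203, 210, 216]

Fragment lengths:
  [0,1): 1 bp
  [1,11): 10 bp
  [11,22): 11 bp
  [22,35): 13 bp
  [35,46): 11 bp
  [46,54): 8 bp
  [54,63): 9 bp
  [63,72): 9 bp
  [72,85): 13 bp
  [85,109): 24 bp
  [109,118): 9 bp
  [118,128): 10 bp
  [128,134): 6 bp
  [134,145): 11 bp
  [145,151): 6 bp
  [151,165): 14 bp
  [165,175): 10 bp
  [175,181): 6 bp
  [181,190): 9 bp
  [190,203): 13 bp
  [203,210): 7 bp
  [210,216): 6 bp
  [216,231): 15 bp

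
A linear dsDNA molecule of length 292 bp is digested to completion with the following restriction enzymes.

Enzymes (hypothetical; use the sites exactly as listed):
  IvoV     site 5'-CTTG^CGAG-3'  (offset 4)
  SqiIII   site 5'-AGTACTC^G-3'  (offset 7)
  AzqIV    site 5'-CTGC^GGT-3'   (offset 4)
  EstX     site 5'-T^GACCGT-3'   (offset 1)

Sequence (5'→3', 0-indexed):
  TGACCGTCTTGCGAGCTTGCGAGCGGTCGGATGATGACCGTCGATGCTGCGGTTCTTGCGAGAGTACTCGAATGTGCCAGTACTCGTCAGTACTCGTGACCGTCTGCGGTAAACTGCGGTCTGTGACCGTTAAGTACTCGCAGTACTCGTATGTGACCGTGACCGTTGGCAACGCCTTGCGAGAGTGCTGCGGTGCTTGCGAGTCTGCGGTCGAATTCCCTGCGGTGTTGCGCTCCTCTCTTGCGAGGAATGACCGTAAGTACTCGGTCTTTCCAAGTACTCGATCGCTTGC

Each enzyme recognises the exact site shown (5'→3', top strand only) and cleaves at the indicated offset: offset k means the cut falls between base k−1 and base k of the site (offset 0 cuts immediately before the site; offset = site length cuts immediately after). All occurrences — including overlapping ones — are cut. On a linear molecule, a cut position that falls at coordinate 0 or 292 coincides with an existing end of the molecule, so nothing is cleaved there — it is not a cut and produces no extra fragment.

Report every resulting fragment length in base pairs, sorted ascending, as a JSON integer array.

Per-enzyme occurrences:
  IvoV CTTGCGAG/4: at [7, 15, 54, 175, 195, 239] ⇒ [11, 19, 58, 179, 199, 243]
  SqiIII AGTACTCG/7: at [62, 78, 88, 132, 141, 258, 275] ⇒ [69, 85, 95, 139, 148, 265, 282]
  AzqIV CTGCGGT/4: at [46, 103, 113, 187, 204, 219] ⇒ [50, 107, 117, 191, 208, 223]
  EstX TGACCGT/1: at [0, 34, 96, 123, 153, 159, 250] ⇒ [1, 35, 97, 124, 154, 160, 251]

Pooled cuts: [1, 11, 19, 35, 50, 58, 69, 85, 95, 97, 107, 117, 124, 139, 148, 154, 160, 179, 191, 199, 208, 223, 243, 251, 265, 282]

Fragment lengths:
  [0,1): 1 bp
  [1,11): 10 bp
  [11,19): 8 bp
  [19,35): 16 bp
  [35,50): 15 bp
  [50,58): 8 bp
  [58,69): 11 bp
  [69,85): 16 bp
  [85,95): 10 bp
  [95,97): 2 bp
  [97,107): 10 bp
  [107,117): 10 bp
  [117,124): 7 bp
  [124,139): 15 bp
  [139,148): 9 bp
  [148,154): 6 bp
  [154,160): 6 bp
  [160,179): 19 bp
  [179,191): 12 bp
  [191,199): 8 bp
  [199,208): 9 bp
  [208,223): 15 bp
  [223,243): 20 bp
  [243,251): 8 bp
  [251,265): 14 bp
  [265,282): 17 bp
  [282,292): 10 bp

[1,2,6,6,7,8,8,8,8,9,9,10,10,10,10,10,11,12,14,15,15,15,16,16,17,19,20]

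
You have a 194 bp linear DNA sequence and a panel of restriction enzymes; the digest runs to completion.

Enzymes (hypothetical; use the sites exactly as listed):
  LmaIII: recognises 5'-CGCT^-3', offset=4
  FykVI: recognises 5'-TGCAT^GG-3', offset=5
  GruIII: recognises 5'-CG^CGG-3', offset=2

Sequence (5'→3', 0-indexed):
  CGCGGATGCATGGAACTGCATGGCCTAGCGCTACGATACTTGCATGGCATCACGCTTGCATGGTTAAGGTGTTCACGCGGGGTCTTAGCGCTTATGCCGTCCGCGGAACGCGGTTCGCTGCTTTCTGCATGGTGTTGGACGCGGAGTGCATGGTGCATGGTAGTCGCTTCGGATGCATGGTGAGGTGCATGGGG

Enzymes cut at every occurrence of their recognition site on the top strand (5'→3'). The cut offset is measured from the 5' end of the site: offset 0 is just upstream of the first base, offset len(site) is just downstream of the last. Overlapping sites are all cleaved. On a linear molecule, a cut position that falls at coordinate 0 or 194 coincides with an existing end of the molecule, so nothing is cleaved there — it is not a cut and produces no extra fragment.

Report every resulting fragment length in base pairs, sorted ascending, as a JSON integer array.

[2,4,5,7,7,9,9,10,10,10,10,11,11,11,11,11,12,13,15,16]

Site scan:
  LmaIII CGCT/4: at [28, 52, 88, 115, 164] ⇒ [32, 56, 92, 119, 168]
  FykVI TGCATGG/5: at [6, 16, 40, 56, 125, 146, 153, 173, 185] ⇒ [11, 21, 45, 61, 130, 151, 158, 178, 190]
  GruIII CGCGG/2: at [0, 75, 101, 108, 139] ⇒ [2, 77, 103, 110, 141]

All cut coordinates (distinct, sorted): [2, 11, 21, 32, 45, 56, 61, 77, 92, 103, 110, 119, 130, 141, 151, 158, 168, 178, 190]

Fragments:
  [0,2): 2 bp
  [2,11): 9 bp
  [11,21): 10 bp
  [21,32): 11 bp
  [32,45): 13 bp
  [45,56): 11 bp
  [56,61): 5 bp
  [61,77): 16 bp
  [77,92): 15 bp
  [92,103): 11 bp
  [103,110): 7 bp
  [110,119): 9 bp
  [119,130): 11 bp
  [130,141): 11 bp
  [141,151): 10 bp
  [151,158): 7 bp
  [158,168): 10 bp
  [168,178): 10 bp
  [178,190): 12 bp
  [190,194): 4 bp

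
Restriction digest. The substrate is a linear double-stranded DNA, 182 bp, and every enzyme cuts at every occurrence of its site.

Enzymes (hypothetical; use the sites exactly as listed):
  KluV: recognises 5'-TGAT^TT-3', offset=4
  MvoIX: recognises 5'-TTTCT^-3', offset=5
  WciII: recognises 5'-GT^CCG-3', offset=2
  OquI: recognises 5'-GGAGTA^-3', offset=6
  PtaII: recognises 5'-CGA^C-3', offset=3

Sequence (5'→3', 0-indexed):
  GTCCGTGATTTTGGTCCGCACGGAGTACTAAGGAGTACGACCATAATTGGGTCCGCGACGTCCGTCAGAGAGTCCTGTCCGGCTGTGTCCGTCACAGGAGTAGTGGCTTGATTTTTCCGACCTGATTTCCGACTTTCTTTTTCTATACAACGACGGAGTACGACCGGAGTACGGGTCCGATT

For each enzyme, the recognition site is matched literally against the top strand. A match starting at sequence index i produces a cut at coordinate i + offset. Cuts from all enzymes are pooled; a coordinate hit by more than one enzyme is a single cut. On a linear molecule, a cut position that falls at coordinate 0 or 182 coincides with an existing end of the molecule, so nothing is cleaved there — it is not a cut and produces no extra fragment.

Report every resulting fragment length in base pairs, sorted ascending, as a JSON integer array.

Per-enzyme occurrences:
  KluV (TGATTT, off=4): starts [5, 108, 122] → cuts [9, 112, 126]
  MvoIX (TTTCT, off=5): starts [133, 139] → cuts [138, 144]
  WciII (GTCCG, off=2): starts [0, 13, 50, 59, 76, 86, 174] → cuts [2, 15, 52, 61, 78, 88, 176]
  OquI (GGAGTA, off=6): starts [21, 31, 96, 154, 165] → cuts [27, 37, 102, 160, 171]
  PtaII (CGAC, off=3): starts [37, 55, 117, 129, 150, 160] → cuts [40, 58, 120, 132, 153, 163]

Pooled cuts: [2, 9, 15, 27, 37, 40, 52, 58, 61, 78, 88, 102, 112, 120, 126, 132, 138, 144, 153, 160, 163, 171, 176]

Fragments:
  [0,2): 2 bp
  [2,9): 7 bp
  [9,15): 6 bp
  [15,27): 12 bp
  [27,37): 10 bp
  [37,40): 3 bp
  [40,52): 12 bp
  [52,58): 6 bp
  [58,61): 3 bp
  [61,78): 17 bp
  [78,88): 10 bp
  [88,102): 14 bp
  [102,112): 10 bp
  [112,120): 8 bp
  [120,126): 6 bp
  [126,132): 6 bp
  [132,138): 6 bp
  [138,144): 6 bp
  [144,153): 9 bp
  [153,160): 7 bp
  [160,163): 3 bp
  [163,171): 8 bp
  [171,176): 5 bp
  [176,182): 6 bp

[2,3,3,3,5,6,6,6,6,6,6,6,7,7,8,8,9,10,10,10,12,12,14,17]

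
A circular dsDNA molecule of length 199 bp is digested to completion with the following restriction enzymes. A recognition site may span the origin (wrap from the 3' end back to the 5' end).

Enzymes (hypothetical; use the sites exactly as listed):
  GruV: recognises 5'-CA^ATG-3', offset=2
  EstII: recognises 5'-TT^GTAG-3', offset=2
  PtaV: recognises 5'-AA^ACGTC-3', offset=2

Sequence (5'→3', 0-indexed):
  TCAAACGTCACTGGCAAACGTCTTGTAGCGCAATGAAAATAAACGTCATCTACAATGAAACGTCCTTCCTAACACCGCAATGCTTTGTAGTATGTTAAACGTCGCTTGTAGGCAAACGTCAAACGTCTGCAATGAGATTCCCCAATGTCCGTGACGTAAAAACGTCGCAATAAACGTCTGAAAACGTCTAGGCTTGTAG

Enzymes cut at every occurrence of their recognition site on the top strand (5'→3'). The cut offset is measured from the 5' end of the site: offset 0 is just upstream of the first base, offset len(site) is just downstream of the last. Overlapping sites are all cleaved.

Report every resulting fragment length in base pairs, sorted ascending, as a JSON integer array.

Site scan:
  GruV CAATG/2: at [30, 52, 77, 129, 142] ⇒ [32, 54, 79, 131, 144]
  EstII TTGTAG/2: at [22, 84, 105, 193] ⇒ [24, 86, 107, 195]
  PtaV AAACGTC/2: at [2, 15, 40, 57, 96, 113, 120, 159, 171, 181] ⇒ [4, 17, 42, 59, 98, 115, 122, 161, 173, 183]

Pooled cuts: [4, 17, 24, 32, 42, 54, 59, 79, 86, 98, 107, 115, 122, 131, 144, 161, 173, 183, 195]

Fragment lengths:
  4→17: 13 bp
  17→24: 7 bp
  24→32: 8 bp
  32→42: 10 bp
  42→54: 12 bp
  54→59: 5 bp
  59→79: 20 bp
  79→86: 7 bp
  86→98: 12 bp
  98→107: 9 bp
  107→115: 8 bp
  115→122: 7 bp
  122→131: 9 bp
  131→144: 13 bp
  144→161: 17 bp
  161→173: 12 bp
  173→183: 10 bp
  183→195: 12 bp
  195→4 (wrap): 199-195+4 = 8 bp

[5,7,7,7,8,8,8,9,9,10,10,12,12,12,12,13,13,17,20]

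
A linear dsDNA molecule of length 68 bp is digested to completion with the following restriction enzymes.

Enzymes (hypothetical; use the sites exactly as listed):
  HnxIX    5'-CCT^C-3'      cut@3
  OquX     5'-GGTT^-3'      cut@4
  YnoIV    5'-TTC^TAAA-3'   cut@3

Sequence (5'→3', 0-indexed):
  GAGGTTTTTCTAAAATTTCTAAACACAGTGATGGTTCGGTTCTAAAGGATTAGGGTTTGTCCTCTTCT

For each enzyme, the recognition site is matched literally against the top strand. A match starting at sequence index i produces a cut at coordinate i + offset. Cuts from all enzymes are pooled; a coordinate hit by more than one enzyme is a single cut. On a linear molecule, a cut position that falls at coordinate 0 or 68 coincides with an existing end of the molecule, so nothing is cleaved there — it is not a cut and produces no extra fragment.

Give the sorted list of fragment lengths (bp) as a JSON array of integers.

[1,4,5,5,6,6,9,15,17]

Per-enzyme occurrences:
  HnxIX (CCTC, off=3): starts [60] → cuts [63]
  OquX (GGTT, off=4): starts [2, 32, 37, 53] → cuts [6, 36, 41, 57]
  YnoIV (TTCTAAA, off=3): starts [7, 16, 39] → cuts [10, 19, 42]

Pooled cuts: [6, 10, 19, 36, 41, 42, 57, 63]

Fragments:
  [0,6): 6 bp
  [6,10): 4 bp
  [10,19): 9 bp
  [19,36): 17 bp
  [36,41): 5 bp
  [41,42): 1 bp
  [42,57): 15 bp
  [57,63): 6 bp
  [63,68): 5 bp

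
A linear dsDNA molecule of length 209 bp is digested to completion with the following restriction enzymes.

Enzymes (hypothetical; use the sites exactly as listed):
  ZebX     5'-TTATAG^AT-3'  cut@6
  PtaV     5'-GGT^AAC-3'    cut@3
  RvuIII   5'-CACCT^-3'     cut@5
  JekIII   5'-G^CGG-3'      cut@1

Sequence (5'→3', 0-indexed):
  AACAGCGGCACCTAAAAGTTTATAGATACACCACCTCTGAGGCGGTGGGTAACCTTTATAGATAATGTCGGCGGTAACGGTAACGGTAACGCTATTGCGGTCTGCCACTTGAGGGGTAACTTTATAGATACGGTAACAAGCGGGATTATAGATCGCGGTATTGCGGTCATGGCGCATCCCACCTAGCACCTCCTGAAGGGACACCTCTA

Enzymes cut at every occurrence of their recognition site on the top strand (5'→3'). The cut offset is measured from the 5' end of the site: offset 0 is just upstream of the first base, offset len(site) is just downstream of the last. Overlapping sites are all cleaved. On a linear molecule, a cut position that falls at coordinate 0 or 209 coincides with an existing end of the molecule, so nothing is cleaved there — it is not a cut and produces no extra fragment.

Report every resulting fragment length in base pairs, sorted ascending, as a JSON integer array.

[3,4,4,5,6,6,6,6,7,7,8,8,8,10,10,10,11,11,11,12,15,20,21]

Scan for sites:
  ZebX (TTATAGAT, off=6): starts [19, 55, 121, 145] → cuts [25, 61, 127, 151]
  PtaV (GGTAAC, off=3): starts [47, 72, 78, 84, 114, 131] → cuts [50, 75, 81, 87, 117, 134]
  RvuIII (CACCT, off=5): starts [8, 31, 179, 186, 201] → cuts [13, 36, 184, 191, 206]
  JekIII (GCGG, off=1): starts [4, 41, 70, 96, 139, 154, 162] → cuts [5, 42, 71, 97, 140, 155, 163]

Pooled cuts: [5, 13, 25, 36, 42, 50, 61, 71, 75, 81, 87, 97, 117, 127, 134, 140, 151, 155, 163, 184, 191, 206]

Fragments:
  [0,5): 5 bp
  [5,13): 8 bp
  [13,25): 12 bp
  [25,36): 11 bp
  [36,42): 6 bp
  [42,50): 8 bp
  [50,61): 11 bp
  [61,71): 10 bp
  [71,75): 4 bp
  [75,81): 6 bp
  [81,87): 6 bp
  [87,97): 10 bp
  [97,117): 20 bp
  [117,127): 10 bp
  [127,134): 7 bp
  [134,140): 6 bp
  [140,151): 11 bp
  [151,155): 4 bp
  [155,163): 8 bp
  [163,184): 21 bp
  [184,191): 7 bp
  [191,206): 15 bp
  [206,209): 3 bp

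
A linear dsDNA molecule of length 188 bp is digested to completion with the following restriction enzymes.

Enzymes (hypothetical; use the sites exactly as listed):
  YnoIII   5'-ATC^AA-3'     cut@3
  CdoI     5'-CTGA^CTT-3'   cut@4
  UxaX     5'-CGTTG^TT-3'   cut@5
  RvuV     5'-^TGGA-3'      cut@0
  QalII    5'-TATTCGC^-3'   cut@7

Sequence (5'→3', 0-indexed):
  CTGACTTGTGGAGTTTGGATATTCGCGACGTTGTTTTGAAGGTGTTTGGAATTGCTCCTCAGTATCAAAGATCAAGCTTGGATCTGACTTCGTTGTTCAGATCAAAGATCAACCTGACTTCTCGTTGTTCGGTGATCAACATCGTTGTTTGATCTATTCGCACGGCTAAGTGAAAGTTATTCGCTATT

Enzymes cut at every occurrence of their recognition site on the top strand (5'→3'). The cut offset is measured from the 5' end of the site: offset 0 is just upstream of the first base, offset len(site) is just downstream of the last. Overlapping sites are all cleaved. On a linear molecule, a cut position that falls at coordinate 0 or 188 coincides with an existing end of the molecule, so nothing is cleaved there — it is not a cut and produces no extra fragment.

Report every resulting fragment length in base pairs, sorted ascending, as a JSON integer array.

Per-enzyme occurrences:
  YnoIII (ATCAA, off=3): starts [63, 70, 100, 107, 134] → cuts [66, 73, 103, 110, 137]
  CdoI (CTGACTT, off=4): starts [0, 83, 113] → cuts [4, 87, 117]
  UxaX (CGTTGTT, off=5): starts [28, 90, 122, 142] → cuts [33, 95, 127, 147]
  RvuV (TGGA, off=0): starts [8, 15, 46, 78] → cuts [8, 15, 46, 78]
  QalII (TATTCGC, off=7): starts [19, 154, 177] → cuts [26, 161, 184]

Pooled cuts: [4, 8, 15, 26, 33, 46, 66, 73, 78, 87, 95, 103, 110, 117, 127, 137, 147, 161, 184]

Fragments:
  [0,4): 4 bp
  [4,8): 4 bp
  [8,15): 7 bp
  [15,26): 11 bp
  [26,33): 7 bp
  [33,46): 13 bp
  [46,66): 20 bp
  [66,73): 7 bp
  [73,78): 5 bp
  [78,87): 9 bp
  [87,95): 8 bp
  [95,103): 8 bp
  [103,110): 7 bp
  [110,117): 7 bp
  [117,127): 10 bp
  [127,137): 10 bp
  [137,147): 10 bp
  [147,161): 14 bp
  [161,184): 23 bp
  [184,188): 4 bp

[4,4,4,5,7,7,7,7,7,8,8,9,10,10,10,11,13,14,20,23]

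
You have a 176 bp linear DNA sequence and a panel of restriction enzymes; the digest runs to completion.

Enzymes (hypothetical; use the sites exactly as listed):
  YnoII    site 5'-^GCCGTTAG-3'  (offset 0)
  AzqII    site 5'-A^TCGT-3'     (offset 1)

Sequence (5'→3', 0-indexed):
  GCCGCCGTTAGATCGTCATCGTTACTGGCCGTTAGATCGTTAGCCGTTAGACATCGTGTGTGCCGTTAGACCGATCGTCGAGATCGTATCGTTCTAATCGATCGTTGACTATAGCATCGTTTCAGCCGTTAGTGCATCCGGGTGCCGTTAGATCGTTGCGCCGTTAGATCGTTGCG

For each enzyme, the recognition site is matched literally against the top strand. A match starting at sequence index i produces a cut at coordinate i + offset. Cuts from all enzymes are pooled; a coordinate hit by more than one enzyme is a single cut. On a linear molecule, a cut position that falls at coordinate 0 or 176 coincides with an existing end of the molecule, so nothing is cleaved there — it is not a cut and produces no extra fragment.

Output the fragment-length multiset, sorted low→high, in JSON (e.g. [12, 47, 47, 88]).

Scan for sites:
  YnoII (GCCGTTAG, off=0): starts [3, 27, 42, 61, 124, 143, 159] → cuts [3, 27, 42, 61, 124, 143, 159]
  AzqII (ATCGT, off=1): starts [11, 17, 35, 52, 73, 82, 87, 100, 115, 151, 167] → cuts [12, 18, 36, 53, 74, 83, 88, 101, 116, 152, 168]

All cut coordinates (distinct, sorted): [3, 12, 18, 27, 36, 42, 53, 61, 74, 83, 88, 101, 116, 124, 143, 152, 159, 168]

Fragment lengths:
  [0,3): 3 bp
  [3,12): 9 bp
  [12,18): 6 bp
  [18,27): 9 bp
  [27,36): 9 bp
  [36,42): 6 bp
  [42,53): 11 bp
  [53,61): 8 bp
  [61,74): 13 bp
  [74,83): 9 bp
  [83,88): 5 bp
  [88,101): 13 bp
  [101,116): 15 bp
  [116,124): 8 bp
  [124,143): 19 bp
  [143,152): 9 bp
  [152,159): 7 bp
  [159,168): 9 bp
  [168,176): 8 bp

[3,5,6,6,7,8,8,8,9,9,9,9,9,9,11,13,13,15,19]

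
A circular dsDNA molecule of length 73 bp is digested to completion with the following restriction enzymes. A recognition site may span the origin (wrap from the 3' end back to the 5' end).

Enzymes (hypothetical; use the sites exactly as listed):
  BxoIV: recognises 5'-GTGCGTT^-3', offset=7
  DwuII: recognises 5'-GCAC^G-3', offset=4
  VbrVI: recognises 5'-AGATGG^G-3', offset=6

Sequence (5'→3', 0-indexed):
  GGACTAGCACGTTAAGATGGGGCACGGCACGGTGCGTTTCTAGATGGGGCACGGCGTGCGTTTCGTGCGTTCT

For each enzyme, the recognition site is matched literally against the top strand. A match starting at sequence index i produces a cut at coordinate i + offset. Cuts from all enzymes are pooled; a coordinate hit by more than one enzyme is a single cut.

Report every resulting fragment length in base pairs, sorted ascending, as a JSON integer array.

[5,5,5,8,9,9,10,10,12]

Per-enzyme occurrences:
  BxoIV (GTGCGTT, off=7): starts [31, 55, 64] → cuts [38, 62, 71]
  DwuII (GCACG, off=4): starts [6, 21, 26, 48] → cuts [10, 25, 30, 52]
  VbrVI (AGATGGG, off=6): starts [14, 41] → cuts [20, 47]

All cut coordinates (distinct, sorted): [10, 20, 25, 30, 38, 47, 52, 62, 71]

Fragment lengths:
  10→20: 10 bp
  20→25: 5 bp
  25→30: 5 bp
  30→38: 8 bp
  38→47: 9 bp
  47→52: 5 bp
  52→62: 10 bp
  62→71: 9 bp
  71→10 (wrap): 73-71+10 = 12 bp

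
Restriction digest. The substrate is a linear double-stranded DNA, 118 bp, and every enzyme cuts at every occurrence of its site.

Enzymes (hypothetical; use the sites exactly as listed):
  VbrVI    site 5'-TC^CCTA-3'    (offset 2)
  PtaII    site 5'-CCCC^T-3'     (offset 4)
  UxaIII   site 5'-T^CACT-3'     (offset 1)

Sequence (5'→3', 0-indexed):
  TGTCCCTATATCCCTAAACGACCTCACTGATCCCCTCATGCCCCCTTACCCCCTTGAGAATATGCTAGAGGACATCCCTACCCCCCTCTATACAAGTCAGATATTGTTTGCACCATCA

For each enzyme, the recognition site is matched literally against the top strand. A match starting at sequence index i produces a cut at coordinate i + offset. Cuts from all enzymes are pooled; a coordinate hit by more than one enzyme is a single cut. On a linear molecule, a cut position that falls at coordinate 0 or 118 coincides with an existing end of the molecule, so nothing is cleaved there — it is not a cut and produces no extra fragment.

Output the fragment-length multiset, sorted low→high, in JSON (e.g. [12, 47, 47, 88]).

Scan for sites:
  VbrVI TCCCTA/2: at [2, 10, 74] ⇒ [4, 12, 76]
  PtaII CCCCT/4: at [31, 41, 49, 82] ⇒ [35, 45, 53, 86]
  UxaIII TCACT/1: at [23] ⇒ [24]

All cut coordinates (distinct, sorted): [4, 12, 24, 35, 45, 53, 76, 86]

Fragments:
  [0,4): 4 bp
  [4,12): 8 bp
  [12,24): 12 bp
  [24,35): 11 bp
  [35,45): 10 bp
  [45,53): 8 bp
  [53,76): 23 bp
  [76,86): 10 bp
  [86,118): 32 bp

[4,8,8,10,10,11,12,23,32]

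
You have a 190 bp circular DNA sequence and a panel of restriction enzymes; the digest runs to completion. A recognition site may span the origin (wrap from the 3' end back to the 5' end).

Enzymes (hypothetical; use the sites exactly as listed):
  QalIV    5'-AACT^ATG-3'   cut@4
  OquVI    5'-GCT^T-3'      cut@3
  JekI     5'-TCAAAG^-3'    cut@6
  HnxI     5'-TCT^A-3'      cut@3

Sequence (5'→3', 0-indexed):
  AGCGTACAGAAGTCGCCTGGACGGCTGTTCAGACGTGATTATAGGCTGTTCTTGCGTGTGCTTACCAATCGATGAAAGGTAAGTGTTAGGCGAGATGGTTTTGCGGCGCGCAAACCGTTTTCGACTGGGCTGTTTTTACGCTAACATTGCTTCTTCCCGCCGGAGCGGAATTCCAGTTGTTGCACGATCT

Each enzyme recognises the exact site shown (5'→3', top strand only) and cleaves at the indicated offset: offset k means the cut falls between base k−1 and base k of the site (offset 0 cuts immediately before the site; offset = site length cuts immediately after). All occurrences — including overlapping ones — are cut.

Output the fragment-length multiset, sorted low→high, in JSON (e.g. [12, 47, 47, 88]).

Site scan:
  QalIV (AACTATG, off=4): no sites
  OquVI GCTT/3: at [59, 148] ⇒ [62, 151]
  JekI (TCAAAG, off=6): no sites
  HnxI TCTA/3: at [187] ⇒ [0]

Pooled cuts: [0, 62, 151]

Fragment lengths:
  0→62: 62 bp
  62→151: 89 bp
  151→0 (wrap): 190-151+0 = 39 bp

[39,62,89]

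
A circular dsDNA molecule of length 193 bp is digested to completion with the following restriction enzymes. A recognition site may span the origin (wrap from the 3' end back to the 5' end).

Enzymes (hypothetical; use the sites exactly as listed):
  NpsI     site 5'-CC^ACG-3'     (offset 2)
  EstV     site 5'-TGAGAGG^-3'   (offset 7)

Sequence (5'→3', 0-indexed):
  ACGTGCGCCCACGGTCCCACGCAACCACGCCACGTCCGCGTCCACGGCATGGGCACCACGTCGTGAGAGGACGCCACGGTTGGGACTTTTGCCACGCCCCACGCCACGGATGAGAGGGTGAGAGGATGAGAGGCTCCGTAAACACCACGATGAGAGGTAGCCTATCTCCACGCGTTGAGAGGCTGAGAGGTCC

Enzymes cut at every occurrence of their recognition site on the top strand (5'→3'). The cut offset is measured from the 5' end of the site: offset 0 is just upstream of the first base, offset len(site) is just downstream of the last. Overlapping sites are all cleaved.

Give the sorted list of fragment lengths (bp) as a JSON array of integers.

[3,5,5,5,7,8,8,8,8,8,10,11,12,12,12,13,13,13,14,18]

Scan for sites:
  NpsI (CCACG, off=2): starts [8, 16, 24, 29, 41, 55, 73, 91, 98, 103, 144, 167, 191] → cuts [0, 10, 18, 26, 31, 43, 57, 75, 93, 100, 105, 146, 169]
  EstV (TGAGAGG, off=7): starts [63, 110, 118, 126, 150, 175, 183] → cuts [70, 117, 125, 133, 157, 182, 190]

All cut coordinates (distinct, sorted): [0, 10, 18, 26, 31, 43, 57, 70, 75, 93, 100, 105, 117, 125, 133, 146, 157, 169, 182, 190]

Fragment lengths:
  0→10: 10 bp
  10→18: 8 bp
  18→26: 8 bp
  26→31: 5 bp
  31→43: 12 bp
  43→57: 14 bp
  57→70: 13 bp
  70→75: 5 bp
  75→93: 18 bp
  93→100: 7 bp
  100→105: 5 bp
  105→117: 12 bp
  117→125: 8 bp
  125→133: 8 bp
  133→146: 13 bp
  146→157: 11 bp
  157→169: 12 bp
  169→182: 13 bp
  182→190: 8 bp
  190→0 (wrap): 193-190+0 = 3 bp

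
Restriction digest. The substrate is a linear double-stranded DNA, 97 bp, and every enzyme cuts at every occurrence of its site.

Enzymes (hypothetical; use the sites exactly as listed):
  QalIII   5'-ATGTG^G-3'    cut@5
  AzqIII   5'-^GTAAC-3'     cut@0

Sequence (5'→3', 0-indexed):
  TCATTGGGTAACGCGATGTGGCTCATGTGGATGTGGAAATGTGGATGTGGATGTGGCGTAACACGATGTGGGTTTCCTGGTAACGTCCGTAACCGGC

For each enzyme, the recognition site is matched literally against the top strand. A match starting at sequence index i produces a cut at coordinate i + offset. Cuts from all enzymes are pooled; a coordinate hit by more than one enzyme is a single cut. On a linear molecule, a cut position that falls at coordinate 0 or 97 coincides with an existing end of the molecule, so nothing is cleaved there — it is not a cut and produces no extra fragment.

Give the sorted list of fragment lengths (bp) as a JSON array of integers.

Scan for sites:
  QalIII ATGTGG/5: at [15, 24, 30, 38, 44, 50, 65] ⇒ [20, 29, 35, 43, 49, 55, 70]
  AzqIII GTAAC/0: at [7, 57, 79, 88] ⇒ [7, 57, 79, 88]

Pooled cuts: [7, 20, 29, 35, 43, 49, 55, 57, 70, 79, 88]

Fragments:
  [0,7): 7 bp
  [7,20): 13 bp
  [20,29): 9 bp
  [29,35): 6 bp
  [35,43): 8 bp
  [43,49): 6 bp
  [49,55): 6 bp
  [55,57): 2 bp
  [57,70): 13 bp
  [70,79): 9 bp
  [79,88): 9 bp
  [88,97): 9 bp

[2,6,6,6,7,8,9,9,9,9,13,13]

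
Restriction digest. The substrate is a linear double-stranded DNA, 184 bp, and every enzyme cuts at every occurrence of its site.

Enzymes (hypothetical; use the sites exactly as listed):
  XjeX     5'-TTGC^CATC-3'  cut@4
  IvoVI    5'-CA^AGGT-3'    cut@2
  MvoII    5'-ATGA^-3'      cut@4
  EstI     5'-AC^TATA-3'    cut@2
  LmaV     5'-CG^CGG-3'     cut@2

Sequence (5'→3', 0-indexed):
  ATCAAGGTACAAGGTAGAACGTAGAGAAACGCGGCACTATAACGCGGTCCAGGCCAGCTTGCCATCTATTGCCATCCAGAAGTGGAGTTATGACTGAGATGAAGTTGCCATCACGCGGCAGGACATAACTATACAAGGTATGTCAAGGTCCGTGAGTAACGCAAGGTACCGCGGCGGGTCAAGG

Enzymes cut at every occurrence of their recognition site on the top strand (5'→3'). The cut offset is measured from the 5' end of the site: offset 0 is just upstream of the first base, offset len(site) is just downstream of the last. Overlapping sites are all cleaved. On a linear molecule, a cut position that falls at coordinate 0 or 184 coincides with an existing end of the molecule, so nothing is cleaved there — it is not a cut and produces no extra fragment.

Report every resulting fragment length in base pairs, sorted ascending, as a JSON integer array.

Scan for sites:
  XjeX TTGCCATC/4: at [58, 68, 104] ⇒ [62, 72, 108]
  IvoVI CAAGGT/2: at [2, 9, 133, 143, 161] ⇒ [4, 11, 135, 145, 163]
  MvoII ATGA/4: at [89, 98] ⇒ [93, 102]
  EstI ACTATA/2: at [35, 127] ⇒ [37, 129]
  LmaV CGCGG/2: at [29, 42, 113, 169] ⇒ [31, 44, 115, 171]

All cut coordinates (distinct, sorted): [4, 11, 31, 37, 44, 62, 72, 93, 102, 108, 115, 129, 135, 145, 163, 171]

Fragment lengths:
  [0,4): 4 bp
  [4,11): 7 bp
  [11,31): 20 bp
  [31,37): 6 bp
  [37,44): 7 bp
  [44,62): 18 bp
  [62,72): 10 bp
  [72,93): 21 bp
  [93,102): 9 bp
  [102,108): 6 bp
  [108,115): 7 bp
  [115,129): 14 bp
  [129,135): 6 bp
  [135,145): 10 bp
  [145,163): 18 bp
  [163,171): 8 bp
  [171,184): 13 bp

[4,6,6,6,7,7,7,8,9,10,10,13,14,18,18,20,21]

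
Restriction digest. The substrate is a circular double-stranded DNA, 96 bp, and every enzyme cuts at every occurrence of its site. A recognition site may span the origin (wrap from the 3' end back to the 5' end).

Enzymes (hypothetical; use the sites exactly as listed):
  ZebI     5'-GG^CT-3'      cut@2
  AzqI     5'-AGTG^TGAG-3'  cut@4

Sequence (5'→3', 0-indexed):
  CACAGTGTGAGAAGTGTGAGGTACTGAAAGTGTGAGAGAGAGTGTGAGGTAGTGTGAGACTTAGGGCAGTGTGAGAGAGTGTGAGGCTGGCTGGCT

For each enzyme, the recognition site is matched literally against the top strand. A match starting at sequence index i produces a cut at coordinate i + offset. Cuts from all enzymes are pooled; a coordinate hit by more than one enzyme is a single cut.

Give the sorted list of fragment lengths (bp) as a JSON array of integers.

[4,4,5,9,9,10,10,12,16,17]

Per-enzyme occurrences:
  ZebI GGCT/2: at [84, 88, 92] ⇒ [86, 90, 94]
  AzqI AGTGTGAG/4: at [3, 12, 28, 40, 50, 67, 77] ⇒ [7, 16, 32, 44, 54, 71, 81]

All cut coordinates (distinct, sorted): [7, 16, 32, 44, 54, 71, 81, 86, 90, 94]

Fragments:
  7→16: 9 bp
  16→32: 16 bp
  32→44: 12 bp
  44→54: 10 bp
  54→71: 17 bp
  71→81: 10 bp
  81→86: 5 bp
  86→90: 4 bp
  90→94: 4 bp
  94→7 (wrap): 96-94+7 = 9 bp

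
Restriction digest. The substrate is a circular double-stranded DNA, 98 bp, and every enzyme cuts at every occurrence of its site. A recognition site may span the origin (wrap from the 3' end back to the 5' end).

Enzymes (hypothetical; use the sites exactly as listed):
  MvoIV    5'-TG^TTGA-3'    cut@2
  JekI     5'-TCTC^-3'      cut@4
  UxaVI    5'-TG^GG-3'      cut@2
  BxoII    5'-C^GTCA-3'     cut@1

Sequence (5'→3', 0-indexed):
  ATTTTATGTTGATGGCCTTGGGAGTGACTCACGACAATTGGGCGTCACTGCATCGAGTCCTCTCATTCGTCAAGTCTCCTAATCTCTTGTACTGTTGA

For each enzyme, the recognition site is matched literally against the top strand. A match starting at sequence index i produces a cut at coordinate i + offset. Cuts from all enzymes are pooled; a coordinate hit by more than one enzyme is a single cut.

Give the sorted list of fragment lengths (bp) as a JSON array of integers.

Site scan:
  MvoIV TGTTGA/2: at [6, 92] ⇒ [8, 94]
  JekI TCTC/4: at [60, 74, 82] ⇒ [64, 78, 86]
  UxaVI TGGG/2: at [18, 38] ⇒ [20, 40]
  BxoII CGTCA/1: at [42, 67] ⇒ [43, 68]

Pooled cuts: [8, 20, 40, 43, 64, 68, 78, 86, 94]

Fragments:
  8→20: 12 bp
  20→40: 20 bp
  40→43: 3 bp
  43→64: 21 bp
  64→68: 4 bp
  68→78: 10 bp
  78→86: 8 bp
  86→94: 8 bp
  94→8 (wrap): 98-94+8 = 12 bp

[3,4,8,8,10,12,12,20,21]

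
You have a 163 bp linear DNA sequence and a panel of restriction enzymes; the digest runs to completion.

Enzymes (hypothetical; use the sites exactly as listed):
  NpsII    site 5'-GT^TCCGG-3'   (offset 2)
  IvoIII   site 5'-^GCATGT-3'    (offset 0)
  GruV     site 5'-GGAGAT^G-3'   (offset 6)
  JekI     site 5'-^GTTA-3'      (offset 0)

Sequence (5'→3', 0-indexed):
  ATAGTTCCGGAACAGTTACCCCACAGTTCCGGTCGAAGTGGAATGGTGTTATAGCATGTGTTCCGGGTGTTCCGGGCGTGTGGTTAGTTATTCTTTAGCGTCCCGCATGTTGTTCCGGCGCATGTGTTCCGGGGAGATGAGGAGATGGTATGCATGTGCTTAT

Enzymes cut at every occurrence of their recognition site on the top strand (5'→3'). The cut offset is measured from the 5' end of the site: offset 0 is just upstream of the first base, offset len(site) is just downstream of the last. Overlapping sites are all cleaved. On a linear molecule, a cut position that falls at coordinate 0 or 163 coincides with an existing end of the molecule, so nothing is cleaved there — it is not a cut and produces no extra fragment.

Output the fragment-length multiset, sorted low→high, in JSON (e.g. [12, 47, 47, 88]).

Site scan:
  NpsII (GTTCCGG, off=2): starts [3, 25, 59, 68, 111, 125] → cuts [5, 27, 61, 70, 113, 127]
  IvoIII (GCATGT, off=0): starts [53, 104, 119, 151] → cuts [53, 104, 119, 151]
  GruV (GGAGATG, off=6): starts [132, 140] → cuts [138, 146]
  JekI (GTTA, off=0): starts [14, 47, 82, 86] → cuts [14, 47, 82, 86]

All cut coordinates (distinct, sorted): [5, 14, 27, 47, 53, 61, 70, 82, 86, 104, 113, 119, 127, 138, 146, 151]

Fragment lengths:
  [0,5): 5 bp
  [5,14): 9 bp
  [14,27): 13 bp
  [27,47): 20 bp
  [47,53): 6 bp
  [53,61): 8 bp
  [61,70): 9 bp
  [70,82): 12 bp
  [82,86): 4 bp
  [86,104): 18 bp
  [104,113): 9 bp
  [113,119): 6 bp
  [119,127): 8 bp
  [127,138): 11 bp
  [138,146): 8 bp
  [146,151): 5 bp
  [151,163): 12 bp

[4,5,5,6,6,8,8,8,9,9,9,11,12,12,13,18,20]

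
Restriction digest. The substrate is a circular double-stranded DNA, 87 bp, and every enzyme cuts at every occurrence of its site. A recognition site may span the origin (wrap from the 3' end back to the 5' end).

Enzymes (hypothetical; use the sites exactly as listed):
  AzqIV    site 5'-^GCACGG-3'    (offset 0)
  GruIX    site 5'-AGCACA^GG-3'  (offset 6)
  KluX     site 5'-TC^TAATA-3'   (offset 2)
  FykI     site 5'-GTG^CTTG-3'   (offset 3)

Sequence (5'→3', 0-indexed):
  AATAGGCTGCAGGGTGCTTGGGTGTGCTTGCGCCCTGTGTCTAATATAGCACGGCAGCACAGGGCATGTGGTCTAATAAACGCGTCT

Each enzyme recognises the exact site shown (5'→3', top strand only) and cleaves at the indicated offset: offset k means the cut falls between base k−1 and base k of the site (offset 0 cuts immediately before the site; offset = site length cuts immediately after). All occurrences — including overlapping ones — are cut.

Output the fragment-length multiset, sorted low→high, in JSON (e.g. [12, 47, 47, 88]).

Site scan:
  AzqIV (GCACGG, off=0): starts [48] → cuts [48]
  GruIX (AGCACAGG, off=6): starts [55] → cuts [61]
  KluX (TCTAATA, off=2): starts [39, 71, 84] → cuts [41, 73, 86]
  FykI (GTGCTTG, off=3): starts [13, 23] → cuts [16, 26]

All cut coordinates (distinct, sorted): [16, 26, 41, 48, 61, 73, 86]

Fragments:
  16→26: 10 bp
  26→41: 15 bp
  41→48: 7 bp
  48→61: 13 bp
  61→73: 12 bp
  73→86: 13 bp
  86→16 (wrap): 87-86+16 = 17 bp

[7,10,12,13,13,15,17]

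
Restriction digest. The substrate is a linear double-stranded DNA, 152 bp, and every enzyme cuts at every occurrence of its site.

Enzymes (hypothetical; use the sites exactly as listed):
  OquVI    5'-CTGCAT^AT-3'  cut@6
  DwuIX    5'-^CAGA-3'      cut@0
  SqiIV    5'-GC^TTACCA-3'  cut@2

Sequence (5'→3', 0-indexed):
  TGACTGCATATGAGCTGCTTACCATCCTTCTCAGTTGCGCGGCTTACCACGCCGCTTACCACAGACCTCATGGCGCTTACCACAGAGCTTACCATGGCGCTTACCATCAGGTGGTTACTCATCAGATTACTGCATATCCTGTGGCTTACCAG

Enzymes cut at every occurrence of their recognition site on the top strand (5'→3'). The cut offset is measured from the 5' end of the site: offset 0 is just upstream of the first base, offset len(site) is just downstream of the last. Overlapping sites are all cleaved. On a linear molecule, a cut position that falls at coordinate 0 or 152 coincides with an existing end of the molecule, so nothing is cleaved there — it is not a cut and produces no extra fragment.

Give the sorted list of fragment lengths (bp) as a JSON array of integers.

Per-enzyme occurrences:
  OquVI CTGCATAT/6: at [3, 129] ⇒ [9, 135]
  DwuIX CAGA/0: at [61, 82, 122] ⇒ [61, 82, 122]
  SqiIV GCTTACCA/2: at [16, 41, 53, 74, 86, 98, 143] ⇒ [18, 43, 55, 76, 88, 100, 145]

Pooled cuts: [9, 18, 43, 55, 61, 76, 82, 88, 100, 122, 135, 145]

Fragments:
  [0,9): 9 bp
  [9,18): 9 bp
  [18,43): 25 bp
  [43,55): 12 bp
  [55,61): 6 bp
  [61,76): 15 bp
  [76,82): 6 bp
  [82,88): 6 bp
  [88,100): 12 bp
  [100,122): 22 bp
  [122,135): 13 bp
  [135,145): 10 bp
  [145,152): 7 bp

[6,6,6,7,9,9,10,12,12,13,15,22,25]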